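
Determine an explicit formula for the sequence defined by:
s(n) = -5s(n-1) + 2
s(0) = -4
First-order linear non-homogeneous.
Homogeneous solution: s_h(n) = A·(-5)^n.
Try constant particular solution s_p = K: K = -5K + 2 ⇒ K = \frac{1}{3}.
General: s(n) = A·(-5)^n + \frac{1}{3}.
Apply s(0) = -4: A + \frac{1}{3} = -4 ⇒ A = - \frac{13}{3}.
So s(n) = \frac{1}{3} - \frac{13 \left(-5\right)^{n}}{3}.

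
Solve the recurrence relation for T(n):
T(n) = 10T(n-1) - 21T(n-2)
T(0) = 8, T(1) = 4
Characteristic equation: x² - 10x + 21 = 0, which factors as (x - (3))(x - (7)) = 0.
Roots r₁ = 3, r₂ = 7 (distinct).
General solution: T(n) = A·(3)^n + B·(7)^n.
From T(0) = 8: A + B = 8.
From T(1) = 4: 3A + 7B = 4.
Solving: A = 13, B = -5.
So T(n) = 13 \cdot 3^{n} - 5 \cdot 7^{n}.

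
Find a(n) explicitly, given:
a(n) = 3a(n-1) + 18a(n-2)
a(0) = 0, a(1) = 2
Characteristic equation: x² - 3x - 18 = 0, which factors as (x - (-3))(x - (6)) = 0.
Roots r₁ = -3, r₂ = 6 (distinct).
General solution: a(n) = A·(-3)^n + B·(6)^n.
From a(0) = 0: A + B = 0.
From a(1) = 2: -3A + 6B = 2.
Solving: A = - \frac{2}{9}, B = \frac{2}{9}.
So a(n) = - \frac{2 \left(-3\right)^{n}}{9} + \frac{2 \cdot 6^{n}}{9}.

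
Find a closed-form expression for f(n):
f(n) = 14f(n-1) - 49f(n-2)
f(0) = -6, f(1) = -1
Characteristic equation: x² - 14x + 49 = 0, which is (x - (7))².
Repeated root r = 7.
General solution: f(n) = (A + Bn)·(7)^n.
From f(0) = -6: A = -6.
From f(1) = -1: (A + B)·(7) = -1 ⇒ B = \frac{41}{7}.
So f(n) = \left(\frac{41 n}{7} - 6\right) \cdot (7)^n.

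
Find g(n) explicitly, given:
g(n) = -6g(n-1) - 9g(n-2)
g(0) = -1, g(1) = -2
Characteristic equation: x² + 6x + 9 = 0, which is (x - (-3))².
Repeated root r = -3.
General solution: g(n) = (A + Bn)·(-3)^n.
From g(0) = -1: A = -1.
From g(1) = -2: (A + B)·(-3) = -2 ⇒ B = \frac{5}{3}.
So g(n) = \left(\frac{5 n}{3} - 1\right) \cdot (-3)^n.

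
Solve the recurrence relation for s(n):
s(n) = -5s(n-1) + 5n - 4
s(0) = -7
First-order linear with linear forcing.
Homogeneous solution: s_h(n) = A·(-5)^n.
Try particular s_p(n) = pn + q. Substituting:
  pn + q = -5(p(n-1) + q) + 5n - 4.
Matching the n-coefficient: p = -5p + 5 ⇒ p = \frac{5}{6}.
Matching constants: q = 5p - 5q - 4 ⇒ q = \frac{1}{36}.
General: s(n) = A·(-5)^n + \frac{5 n}{6} + \frac{1}{36}.
Apply s(0) = -7: A + \frac{1}{36} = -7 ⇒ A = - \frac{253}{36}.
So s(n) = - \frac{253 \left(-5\right)^{n}}{36} + \frac{5 n}{6} + \frac{1}{36}.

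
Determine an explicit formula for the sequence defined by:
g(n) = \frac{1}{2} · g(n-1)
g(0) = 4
Pure geometric recurrence with ratio \frac{1}{2}.
By induction g(n) = g(0) · (\frac{1}{2})^n = 4 \cdot 2^{- n}.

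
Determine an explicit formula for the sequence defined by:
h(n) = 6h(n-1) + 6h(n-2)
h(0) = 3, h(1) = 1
Characteristic equation: x² - 6x - 6 = 0.
Discriminant Δ = (6)² + 4·(6) = 60.
Roots r₁,₂ = (6 ± √60)/2, so r₁ = 3 + \sqrt{15}, r₂ = 3 - \sqrt{15}.
General solution: h(n) = A·r₁^n + B·r₂^n.
From the initial conditions, A + B = 3 and r₁A + r₂B = 1.
Since r₁ - r₂ = √60: A = (1 - (3)r₂)/√60 = \frac{3}{2} - \frac{4 \sqrt{15}}{15}, and B = 3 - A = \frac{4 \sqrt{15}}{15} + \frac{3}{2}.
So h(n) = \left(\frac{3}{2} - \frac{4 \sqrt{15}}{15}\right)\left(3 + \sqrt{15}\right)^n + \left(\frac{4 \sqrt{15}}{15} + \frac{3}{2}\right)\left(3 - \sqrt{15}\right)^n.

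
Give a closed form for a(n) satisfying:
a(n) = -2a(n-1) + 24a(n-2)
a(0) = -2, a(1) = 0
Characteristic equation: x² + 2x - 24 = 0, which factors as (x - (4))(x - (-6)) = 0.
Roots r₁ = 4, r₂ = -6 (distinct).
General solution: a(n) = A·(4)^n + B·(-6)^n.
From a(0) = -2: A + B = -2.
From a(1) = 0: 4A - 6B = 0.
Solving: A = - \frac{6}{5}, B = - \frac{4}{5}.
So a(n) = - \frac{4 \left(-6\right)^{n}}{5} - \frac{6 \cdot 4^{n}}{5}.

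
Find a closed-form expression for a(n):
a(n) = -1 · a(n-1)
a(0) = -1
Pure geometric recurrence with ratio -1.
By induction a(n) = a(0) · (-1)^n = - \left(-1\right)^{n}.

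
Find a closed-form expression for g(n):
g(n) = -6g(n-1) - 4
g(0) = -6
First-order linear non-homogeneous.
Homogeneous solution: g_h(n) = A·(-6)^n.
Try constant particular solution g_p = K: K = -6K - 4 ⇒ K = - \frac{4}{7}.
General: g(n) = A·(-6)^n - \frac{4}{7}.
Apply g(0) = -6: A - \frac{4}{7} = -6 ⇒ A = - \frac{38}{7}.
So g(n) = - \frac{38 \left(-6\right)^{n}}{7} - \frac{4}{7}.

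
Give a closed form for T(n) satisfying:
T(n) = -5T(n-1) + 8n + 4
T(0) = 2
First-order linear with linear forcing.
Homogeneous solution: T_h(n) = A·(-5)^n.
Try particular T_p(n) = pn + q. Substituting:
  pn + q = -5(p(n-1) + q) + 8n + 4.
Matching the n-coefficient: p = -5p + 8 ⇒ p = \frac{4}{3}.
Matching constants: q = 5p - 5q + 4 ⇒ q = \frac{16}{9}.
General: T(n) = A·(-5)^n + \frac{4 n}{3} + \frac{16}{9}.
Apply T(0) = 2: A + \frac{16}{9} = 2 ⇒ A = \frac{2}{9}.
So T(n) = \frac{2 \left(-5\right)^{n}}{9} + \frac{4 n}{3} + \frac{16}{9}.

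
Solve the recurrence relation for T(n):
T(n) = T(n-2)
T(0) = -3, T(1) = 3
Characteristic equation: x² - 1 = 0, which factors as (x - (1))(x - (-1)) = 0.
Roots r₁ = 1, r₂ = -1 (distinct).
General solution: T(n) = A·(1)^n + B·(-1)^n.
From T(0) = -3: A + B = -3.
From T(1) = 3: A - B = 3.
Solving: A = 0, B = -3.
So T(n) = - 3 \left(-1\right)^{n}.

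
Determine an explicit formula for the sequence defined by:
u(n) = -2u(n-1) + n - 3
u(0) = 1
First-order linear with linear forcing.
Homogeneous solution: u_h(n) = A·(-2)^n.
Try particular u_p(n) = pn + q. Substituting:
  pn + q = -2(p(n-1) + q) + n - 3.
Matching the n-coefficient: p = -2p + 1 ⇒ p = \frac{1}{3}.
Matching constants: q = 2p - 2q - 3 ⇒ q = - \frac{7}{9}.
General: u(n) = A·(-2)^n + \frac{n}{3} - \frac{7}{9}.
Apply u(0) = 1: A - \frac{7}{9} = 1 ⇒ A = \frac{16}{9}.
So u(n) = \frac{16 \left(-2\right)^{n}}{9} + \frac{n}{3} - \frac{7}{9}.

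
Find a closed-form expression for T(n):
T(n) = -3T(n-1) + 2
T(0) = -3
First-order linear non-homogeneous.
Homogeneous solution: T_h(n) = A·(-3)^n.
Try constant particular solution T_p = K: K = -3K + 2 ⇒ K = \frac{1}{2}.
General: T(n) = A·(-3)^n + \frac{1}{2}.
Apply T(0) = -3: A + \frac{1}{2} = -3 ⇒ A = - \frac{7}{2}.
So T(n) = \frac{1}{2} - \frac{7 \left(-3\right)^{n}}{2}.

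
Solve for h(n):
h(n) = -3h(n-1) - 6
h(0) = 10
First-order linear non-homogeneous.
Homogeneous solution: h_h(n) = A·(-3)^n.
Try constant particular solution h_p = K: K = -3K - 6 ⇒ K = - \frac{3}{2}.
General: h(n) = A·(-3)^n - \frac{3}{2}.
Apply h(0) = 10: A - \frac{3}{2} = 10 ⇒ A = \frac{23}{2}.
So h(n) = \frac{23 \left(-3\right)^{n}}{2} - \frac{3}{2}.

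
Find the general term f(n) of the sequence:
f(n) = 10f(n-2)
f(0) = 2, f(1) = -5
Characteristic equation: x² - 10 = 0.
Discriminant Δ = (0)² + 4·(10) = 40.
Roots r₁,₂ = (0 ± √40)/2, so r₁ = \sqrt{10}, r₂ = - \sqrt{10}.
General solution: f(n) = A·r₁^n + B·r₂^n.
From the initial conditions, A + B = 2 and r₁A + r₂B = -5.
Since r₁ - r₂ = √40: A = (-5 - (2)r₂)/√40 = 1 - \frac{\sqrt{10}}{4}, and B = 2 - A = \frac{\sqrt{10}}{4} + 1.
So f(n) = \left(1 - \frac{\sqrt{10}}{4}\right)\left(\sqrt{10}\right)^n + \left(\frac{\sqrt{10}}{4} + 1\right)\left(- \sqrt{10}\right)^n.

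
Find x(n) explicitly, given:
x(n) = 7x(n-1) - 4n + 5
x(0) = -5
First-order linear with linear forcing.
Homogeneous solution: x_h(n) = A·(7)^n.
Try particular x_p(n) = pn + q. Substituting:
  pn + q = 7(p(n-1) + q) - 4n + 5.
Matching the n-coefficient: p = 7p - 4 ⇒ p = \frac{2}{3}.
Matching constants: q = -7p + 7q + 5 ⇒ q = - \frac{1}{18}.
General: x(n) = A·(7)^n + \frac{2 n}{3} - \frac{1}{18}.
Apply x(0) = -5: A - \frac{1}{18} = -5 ⇒ A = - \frac{89}{18}.
So x(n) = - \frac{89 \cdot 7^{n}}{18} + \frac{2 n}{3} - \frac{1}{18}.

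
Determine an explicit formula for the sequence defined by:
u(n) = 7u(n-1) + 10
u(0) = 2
First-order linear non-homogeneous.
Homogeneous solution: u_h(n) = A·(7)^n.
Try constant particular solution u_p = K: K = 7K + 10 ⇒ K = - \frac{5}{3}.
General: u(n) = A·(7)^n - \frac{5}{3}.
Apply u(0) = 2: A - \frac{5}{3} = 2 ⇒ A = \frac{11}{3}.
So u(n) = \frac{11 \cdot 7^{n}}{3} - \frac{5}{3}.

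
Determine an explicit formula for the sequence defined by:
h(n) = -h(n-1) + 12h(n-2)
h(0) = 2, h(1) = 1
Characteristic equation: x² + x - 12 = 0, which factors as (x - (-4))(x - (3)) = 0.
Roots r₁ = -4, r₂ = 3 (distinct).
General solution: h(n) = A·(-4)^n + B·(3)^n.
From h(0) = 2: A + B = 2.
From h(1) = 1: -4A + 3B = 1.
Solving: A = \frac{5}{7}, B = \frac{9}{7}.
So h(n) = \frac{5 \left(-4\right)^{n}}{7} + \frac{9 \cdot 3^{n}}{7}.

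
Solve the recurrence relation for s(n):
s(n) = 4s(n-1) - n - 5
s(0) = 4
First-order linear with linear forcing.
Homogeneous solution: s_h(n) = A·(4)^n.
Try particular s_p(n) = pn + q. Substituting:
  pn + q = 4(p(n-1) + q) - n - 5.
Matching the n-coefficient: p = 4p - 1 ⇒ p = \frac{1}{3}.
Matching constants: q = -4p + 4q - 5 ⇒ q = \frac{19}{9}.
General: s(n) = A·(4)^n + \frac{n}{3} + \frac{19}{9}.
Apply s(0) = 4: A + \frac{19}{9} = 4 ⇒ A = \frac{17}{9}.
So s(n) = \frac{17 \cdot 4^{n}}{9} + \frac{n}{3} + \frac{19}{9}.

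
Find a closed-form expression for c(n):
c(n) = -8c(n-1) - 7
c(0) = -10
First-order linear non-homogeneous.
Homogeneous solution: c_h(n) = A·(-8)^n.
Try constant particular solution c_p = K: K = -8K - 7 ⇒ K = - \frac{7}{9}.
General: c(n) = A·(-8)^n - \frac{7}{9}.
Apply c(0) = -10: A - \frac{7}{9} = -10 ⇒ A = - \frac{83}{9}.
So c(n) = - \frac{83 \left(-8\right)^{n}}{9} - \frac{7}{9}.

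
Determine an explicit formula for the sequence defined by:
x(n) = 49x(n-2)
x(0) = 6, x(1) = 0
Characteristic equation: x² - 49 = 0, which factors as (x - (7))(x - (-7)) = 0.
Roots r₁ = 7, r₂ = -7 (distinct).
General solution: x(n) = A·(7)^n + B·(-7)^n.
From x(0) = 6: A + B = 6.
From x(1) = 0: 7A - 7B = 0.
Solving: A = 3, B = 3.
So x(n) = 3 \left(-7\right)^{n} + 3 \cdot 7^{n}.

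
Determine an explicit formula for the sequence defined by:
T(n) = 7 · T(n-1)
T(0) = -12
Pure geometric recurrence with ratio 7.
By induction T(n) = T(0) · (7)^n = - 12 \cdot 7^{n}.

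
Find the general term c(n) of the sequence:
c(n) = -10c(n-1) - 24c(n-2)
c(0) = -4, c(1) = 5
Characteristic equation: x² + 10x + 24 = 0, which factors as (x - (-6))(x - (-4)) = 0.
Roots r₁ = -6, r₂ = -4 (distinct).
General solution: c(n) = A·(-6)^n + B·(-4)^n.
From c(0) = -4: A + B = -4.
From c(1) = 5: -6A - 4B = 5.
Solving: A = \frac{11}{2}, B = - \frac{19}{2}.
So c(n) = - \frac{19 \left(-4\right)^{n}}{2} + \frac{11 \left(-6\right)^{n}}{2}.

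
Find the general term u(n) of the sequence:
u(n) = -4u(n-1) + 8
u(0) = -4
First-order linear non-homogeneous.
Homogeneous solution: u_h(n) = A·(-4)^n.
Try constant particular solution u_p = K: K = -4K + 8 ⇒ K = \frac{8}{5}.
General: u(n) = A·(-4)^n + \frac{8}{5}.
Apply u(0) = -4: A + \frac{8}{5} = -4 ⇒ A = - \frac{28}{5}.
So u(n) = \frac{8}{5} - \frac{28 \left(-4\right)^{n}}{5}.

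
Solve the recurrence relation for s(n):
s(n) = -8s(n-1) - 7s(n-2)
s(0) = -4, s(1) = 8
Characteristic equation: x² + 8x + 7 = 0, which factors as (x - (-7))(x - (-1)) = 0.
Roots r₁ = -7, r₂ = -1 (distinct).
General solution: s(n) = A·(-7)^n + B·(-1)^n.
From s(0) = -4: A + B = -4.
From s(1) = 8: -7A - B = 8.
Solving: A = - \frac{2}{3}, B = - \frac{10}{3}.
So s(n) = - \frac{10 \left(-1\right)^{n}}{3} - \frac{2 \left(-7\right)^{n}}{3}.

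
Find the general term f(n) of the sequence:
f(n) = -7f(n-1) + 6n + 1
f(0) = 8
First-order linear with linear forcing.
Homogeneous solution: f_h(n) = A·(-7)^n.
Try particular f_p(n) = pn + q. Substituting:
  pn + q = -7(p(n-1) + q) + 6n + 1.
Matching the n-coefficient: p = -7p + 6 ⇒ p = \frac{3}{4}.
Matching constants: q = 7p - 7q + 1 ⇒ q = \frac{25}{32}.
General: f(n) = A·(-7)^n + \frac{3 n}{4} + \frac{25}{32}.
Apply f(0) = 8: A + \frac{25}{32} = 8 ⇒ A = \frac{231}{32}.
So f(n) = \frac{231 \left(-7\right)^{n}}{32} + \frac{3 n}{4} + \frac{25}{32}.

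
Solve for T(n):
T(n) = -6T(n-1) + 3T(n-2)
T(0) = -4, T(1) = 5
Characteristic equation: x² + 6x - 3 = 0.
Discriminant Δ = (-6)² + 4·(3) = 48.
Roots r₁,₂ = (-6 ± √48)/2, so r₁ = -3 + 2 \sqrt{3}, r₂ = - 2 \sqrt{3} - 3.
General solution: T(n) = A·r₁^n + B·r₂^n.
From the initial conditions, A + B = -4 and r₁A + r₂B = 5.
Since r₁ - r₂ = √48: A = (5 - (-4)r₂)/√48 = -2 - \frac{7 \sqrt{3}}{12}, and B = -4 - A = -2 + \frac{7 \sqrt{3}}{12}.
So T(n) = \left(-2 - \frac{7 \sqrt{3}}{12}\right)\left(-3 + 2 \sqrt{3}\right)^n + \left(-2 + \frac{7 \sqrt{3}}{12}\right)\left(- 2 \sqrt{3} - 3\right)^n.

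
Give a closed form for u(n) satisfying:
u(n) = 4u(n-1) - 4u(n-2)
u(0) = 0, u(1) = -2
Characteristic equation: x² - 4x + 4 = 0, which is (x - (2))².
Repeated root r = 2.
General solution: u(n) = (A + Bn)·(2)^n.
From u(0) = 0: A = 0.
From u(1) = -2: (A + B)·(2) = -2 ⇒ B = -1.
So u(n) = \left(- n\right) \cdot (2)^n.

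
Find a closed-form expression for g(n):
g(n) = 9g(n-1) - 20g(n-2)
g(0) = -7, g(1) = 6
Characteristic equation: x² - 9x + 20 = 0, which factors as (x - (4))(x - (5)) = 0.
Roots r₁ = 4, r₂ = 5 (distinct).
General solution: g(n) = A·(4)^n + B·(5)^n.
From g(0) = -7: A + B = -7.
From g(1) = 6: 4A + 5B = 6.
Solving: A = -41, B = 34.
So g(n) = - 41 \cdot 4^{n} + 34 \cdot 5^{n}.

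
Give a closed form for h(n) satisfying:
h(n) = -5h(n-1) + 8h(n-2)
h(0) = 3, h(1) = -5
Characteristic equation: x² + 5x - 8 = 0.
Discriminant Δ = (-5)² + 4·(8) = 57.
Roots r₁,₂ = (-5 ± √57)/2, so r₁ = - \frac{5}{2} + \frac{\sqrt{57}}{2}, r₂ = - \frac{\sqrt{57}}{2} - \frac{5}{2}.
General solution: h(n) = A·r₁^n + B·r₂^n.
From the initial conditions, A + B = 3 and r₁A + r₂B = -5.
Since r₁ - r₂ = √57: A = (-5 - (3)r₂)/√57 = \frac{5 \sqrt{57}}{114} + \frac{3}{2}, and B = 3 - A = \frac{3}{2} - \frac{5 \sqrt{57}}{114}.
So h(n) = \left(\frac{5 \sqrt{57}}{114} + \frac{3}{2}\right)\left(- \frac{5}{2} + \frac{\sqrt{57}}{2}\right)^n + \left(\frac{3}{2} - \frac{5 \sqrt{57}}{114}\right)\left(- \frac{\sqrt{57}}{2} - \frac{5}{2}\right)^n.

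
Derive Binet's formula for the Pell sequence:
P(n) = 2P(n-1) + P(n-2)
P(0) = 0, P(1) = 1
This is the Pell sequence.
Characteristic equation: x² - 2x - 1 = 0; roots r₁ = 1 + \sqrt{2}, r₂ = 1 - \sqrt{2}.
General: P(n) = A·r₁^n + B·r₂^n. Solving with P(0)=0, P(1)=1 gives A = \frac{\sqrt{2}}{4}, B = - \frac{\sqrt{2}}{4}.
So P(n) = \frac{\sqrt{2} \left(- \left(1 - \sqrt{2}\right)^{n} + \left(1 + \sqrt{2}\right)^{n}\right)}{4}.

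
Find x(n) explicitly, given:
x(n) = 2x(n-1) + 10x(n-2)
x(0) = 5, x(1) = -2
Characteristic equation: x² - 2x - 10 = 0.
Discriminant Δ = (2)² + 4·(10) = 44.
Roots r₁,₂ = (2 ± √44)/2, so r₁ = 1 + \sqrt{11}, r₂ = 1 - \sqrt{11}.
General solution: x(n) = A·r₁^n + B·r₂^n.
From the initial conditions, A + B = 5 and r₁A + r₂B = -2.
Since r₁ - r₂ = √44: A = (-2 - (5)r₂)/√44 = \frac{5}{2} - \frac{7 \sqrt{11}}{22}, and B = 5 - A = \frac{7 \sqrt{11}}{22} + \frac{5}{2}.
So x(n) = \left(\frac{5}{2} - \frac{7 \sqrt{11}}{22}\right)\left(1 + \sqrt{11}\right)^n + \left(\frac{7 \sqrt{11}}{22} + \frac{5}{2}\right)\left(1 - \sqrt{11}\right)^n.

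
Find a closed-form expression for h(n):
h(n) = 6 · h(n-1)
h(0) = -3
Pure geometric recurrence with ratio 6.
By induction h(n) = h(0) · (6)^n = - 3 \cdot 6^{n}.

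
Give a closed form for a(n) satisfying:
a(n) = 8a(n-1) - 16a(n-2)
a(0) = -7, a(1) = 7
Characteristic equation: x² - 8x + 16 = 0, which is (x - (4))².
Repeated root r = 4.
General solution: a(n) = (A + Bn)·(4)^n.
From a(0) = -7: A = -7.
From a(1) = 7: (A + B)·(4) = 7 ⇒ B = \frac{35}{4}.
So a(n) = \left(\frac{35 n}{4} - 7\right) \cdot (4)^n.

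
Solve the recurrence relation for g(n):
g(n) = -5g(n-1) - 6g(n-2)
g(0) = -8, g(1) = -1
Characteristic equation: x² + 5x + 6 = 0, which factors as (x - (-2))(x - (-3)) = 0.
Roots r₁ = -2, r₂ = -3 (distinct).
General solution: g(n) = A·(-2)^n + B·(-3)^n.
From g(0) = -8: A + B = -8.
From g(1) = -1: -2A - 3B = -1.
Solving: A = -25, B = 17.
So g(n) = - 25 \left(-2\right)^{n} + 17 \left(-3\right)^{n}.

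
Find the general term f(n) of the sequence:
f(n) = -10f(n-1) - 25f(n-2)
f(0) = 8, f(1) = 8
Characteristic equation: x² + 10x + 25 = 0, which is (x - (-5))².
Repeated root r = -5.
General solution: f(n) = (A + Bn)·(-5)^n.
From f(0) = 8: A = 8.
From f(1) = 8: (A + B)·(-5) = 8 ⇒ B = - \frac{48}{5}.
So f(n) = \left(8 - \frac{48 n}{5}\right) \cdot (-5)^n.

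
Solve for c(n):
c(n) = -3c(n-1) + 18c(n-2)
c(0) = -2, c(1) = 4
Characteristic equation: x² + 3x - 18 = 0, which factors as (x - (3))(x - (-6)) = 0.
Roots r₁ = 3, r₂ = -6 (distinct).
General solution: c(n) = A·(3)^n + B·(-6)^n.
From c(0) = -2: A + B = -2.
From c(1) = 4: 3A - 6B = 4.
Solving: A = - \frac{8}{9}, B = - \frac{10}{9}.
So c(n) = - \frac{10 \left(-6\right)^{n}}{9} - \frac{8 \cdot 3^{n}}{9}.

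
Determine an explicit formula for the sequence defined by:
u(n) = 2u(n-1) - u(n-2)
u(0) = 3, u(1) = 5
Characteristic equation: x² - 2x + 1 = 0, which is (x - (1))².
Repeated root r = 1.
General solution: u(n) = (A + Bn)·(1)^n.
From u(0) = 3: A = 3.
From u(1) = 5: (A + B)·(1) = 5 ⇒ B = 2.
So u(n) = \left(2 n + 3\right) \cdot (1)^n.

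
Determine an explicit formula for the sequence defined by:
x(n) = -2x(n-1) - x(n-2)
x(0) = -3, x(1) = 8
Characteristic equation: x² + 2x + 1 = 0, which is (x - (-1))².
Repeated root r = -1.
General solution: x(n) = (A + Bn)·(-1)^n.
From x(0) = -3: A = -3.
From x(1) = 8: (A + B)·(-1) = 8 ⇒ B = -5.
So x(n) = \left(- 5 n - 3\right) \cdot (-1)^n.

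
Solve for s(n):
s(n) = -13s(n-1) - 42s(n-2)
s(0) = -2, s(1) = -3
Characteristic equation: x² + 13x + 42 = 0, which factors as (x - (-6))(x - (-7)) = 0.
Roots r₁ = -6, r₂ = -7 (distinct).
General solution: s(n) = A·(-6)^n + B·(-7)^n.
From s(0) = -2: A + B = -2.
From s(1) = -3: -6A - 7B = -3.
Solving: A = -17, B = 15.
So s(n) = - 17 \left(-6\right)^{n} + 15 \left(-7\right)^{n}.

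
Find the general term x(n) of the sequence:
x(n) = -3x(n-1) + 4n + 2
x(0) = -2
First-order linear with linear forcing.
Homogeneous solution: x_h(n) = A·(-3)^n.
Try particular x_p(n) = pn + q. Substituting:
  pn + q = -3(p(n-1) + q) + 4n + 2.
Matching the n-coefficient: p = -3p + 4 ⇒ p = 1.
Matching constants: q = 3p - 3q + 2 ⇒ q = \frac{5}{4}.
General: x(n) = A·(-3)^n + n + \frac{5}{4}.
Apply x(0) = -2: A + \frac{5}{4} = -2 ⇒ A = - \frac{13}{4}.
So x(n) = - \frac{13 \left(-3\right)^{n}}{4} + n + \frac{5}{4}.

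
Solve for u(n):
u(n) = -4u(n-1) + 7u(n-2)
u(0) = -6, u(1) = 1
Characteristic equation: x² + 4x - 7 = 0.
Discriminant Δ = (-4)² + 4·(7) = 44.
Roots r₁,₂ = (-4 ± √44)/2, so r₁ = -2 + \sqrt{11}, r₂ = - \sqrt{11} - 2.
General solution: u(n) = A·r₁^n + B·r₂^n.
From the initial conditions, A + B = -6 and r₁A + r₂B = 1.
Since r₁ - r₂ = √44: A = (1 - (-6)r₂)/√44 = -3 - \frac{\sqrt{11}}{2}, and B = -6 - A = -3 + \frac{\sqrt{11}}{2}.
So u(n) = \left(-3 - \frac{\sqrt{11}}{2}\right)\left(-2 + \sqrt{11}\right)^n + \left(-3 + \frac{\sqrt{11}}{2}\right)\left(- \sqrt{11} - 2\right)^n.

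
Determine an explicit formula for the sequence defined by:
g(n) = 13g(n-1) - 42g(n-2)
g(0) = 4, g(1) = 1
Characteristic equation: x² - 13x + 42 = 0, which factors as (x - (7))(x - (6)) = 0.
Roots r₁ = 7, r₂ = 6 (distinct).
General solution: g(n) = A·(7)^n + B·(6)^n.
From g(0) = 4: A + B = 4.
From g(1) = 1: 7A + 6B = 1.
Solving: A = -23, B = 27.
So g(n) = 27 \cdot 6^{n} - 23 \cdot 7^{n}.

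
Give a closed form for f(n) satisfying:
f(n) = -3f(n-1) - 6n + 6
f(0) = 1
First-order linear with linear forcing.
Homogeneous solution: f_h(n) = A·(-3)^n.
Try particular f_p(n) = pn + q. Substituting:
  pn + q = -3(p(n-1) + q) - 6n + 6.
Matching the n-coefficient: p = -3p - 6 ⇒ p = - \frac{3}{2}.
Matching constants: q = 3p - 3q + 6 ⇒ q = \frac{3}{8}.
General: f(n) = A·(-3)^n - \frac{3 n}{2} + \frac{3}{8}.
Apply f(0) = 1: A + \frac{3}{8} = 1 ⇒ A = \frac{5}{8}.
So f(n) = \frac{5 \left(-3\right)^{n}}{8} - \frac{3 n}{2} + \frac{3}{8}.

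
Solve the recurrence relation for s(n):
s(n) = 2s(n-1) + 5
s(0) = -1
First-order linear non-homogeneous.
Homogeneous solution: s_h(n) = A·(2)^n.
Try constant particular solution s_p = K: K = 2K + 5 ⇒ K = -5.
General: s(n) = A·(2)^n - 5.
Apply s(0) = -1: A - 5 = -1 ⇒ A = 4.
So s(n) = 4 \cdot 2^{n} - 5.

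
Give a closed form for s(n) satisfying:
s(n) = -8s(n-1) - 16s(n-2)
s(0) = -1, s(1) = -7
Characteristic equation: x² + 8x + 16 = 0, which is (x - (-4))².
Repeated root r = -4.
General solution: s(n) = (A + Bn)·(-4)^n.
From s(0) = -1: A = -1.
From s(1) = -7: (A + B)·(-4) = -7 ⇒ B = \frac{11}{4}.
So s(n) = \left(\frac{11 n}{4} - 1\right) \cdot (-4)^n.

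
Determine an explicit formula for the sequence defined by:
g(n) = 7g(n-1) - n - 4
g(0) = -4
First-order linear with linear forcing.
Homogeneous solution: g_h(n) = A·(7)^n.
Try particular g_p(n) = pn + q. Substituting:
  pn + q = 7(p(n-1) + q) - n - 4.
Matching the n-coefficient: p = 7p - 1 ⇒ p = \frac{1}{6}.
Matching constants: q = -7p + 7q - 4 ⇒ q = \frac{31}{36}.
General: g(n) = A·(7)^n + \frac{n}{6} + \frac{31}{36}.
Apply g(0) = -4: A + \frac{31}{36} = -4 ⇒ A = - \frac{175}{36}.
So g(n) = - \frac{175 \cdot 7^{n}}{36} + \frac{n}{6} + \frac{31}{36}.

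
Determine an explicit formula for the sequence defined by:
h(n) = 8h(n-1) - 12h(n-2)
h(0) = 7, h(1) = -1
Characteristic equation: x² - 8x + 12 = 0, which factors as (x - (2))(x - (6)) = 0.
Roots r₁ = 2, r₂ = 6 (distinct).
General solution: h(n) = A·(2)^n + B·(6)^n.
From h(0) = 7: A + B = 7.
From h(1) = -1: 2A + 6B = -1.
Solving: A = \frac{43}{4}, B = - \frac{15}{4}.
So h(n) = \frac{43 \cdot 2^{n}}{4} - \frac{15 \cdot 6^{n}}{4}.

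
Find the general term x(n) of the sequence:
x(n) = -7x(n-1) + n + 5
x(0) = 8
First-order linear with linear forcing.
Homogeneous solution: x_h(n) = A·(-7)^n.
Try particular x_p(n) = pn + q. Substituting:
  pn + q = -7(p(n-1) + q) + n + 5.
Matching the n-coefficient: p = -7p + 1 ⇒ p = \frac{1}{8}.
Matching constants: q = 7p - 7q + 5 ⇒ q = \frac{47}{64}.
General: x(n) = A·(-7)^n + \frac{n}{8} + \frac{47}{64}.
Apply x(0) = 8: A + \frac{47}{64} = 8 ⇒ A = \frac{465}{64}.
So x(n) = \frac{465 \left(-7\right)^{n}}{64} + \frac{n}{8} + \frac{47}{64}.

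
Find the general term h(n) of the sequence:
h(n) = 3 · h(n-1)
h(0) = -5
Pure geometric recurrence with ratio 3.
By induction h(n) = h(0) · (3)^n = - 5 \cdot 3^{n}.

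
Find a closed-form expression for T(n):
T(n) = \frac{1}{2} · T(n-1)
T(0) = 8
Pure geometric recurrence with ratio \frac{1}{2}.
By induction T(n) = T(0) · (\frac{1}{2})^n = 8 \cdot 2^{- n}.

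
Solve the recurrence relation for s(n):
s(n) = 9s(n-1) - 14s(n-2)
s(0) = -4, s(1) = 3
Characteristic equation: x² - 9x + 14 = 0, which factors as (x - (7))(x - (2)) = 0.
Roots r₁ = 7, r₂ = 2 (distinct).
General solution: s(n) = A·(7)^n + B·(2)^n.
From s(0) = -4: A + B = -4.
From s(1) = 3: 7A + 2B = 3.
Solving: A = \frac{11}{5}, B = - \frac{31}{5}.
So s(n) = - \frac{31 \cdot 2^{n}}{5} + \frac{11 \cdot 7^{n}}{5}.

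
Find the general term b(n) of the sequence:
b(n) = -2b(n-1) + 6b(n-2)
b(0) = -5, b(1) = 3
Characteristic equation: x² + 2x - 6 = 0.
Discriminant Δ = (-2)² + 4·(6) = 28.
Roots r₁,₂ = (-2 ± √28)/2, so r₁ = -1 + \sqrt{7}, r₂ = - \sqrt{7} - 1.
General solution: b(n) = A·r₁^n + B·r₂^n.
From the initial conditions, A + B = -5 and r₁A + r₂B = 3.
Since r₁ - r₂ = √28: A = (3 - (-5)r₂)/√28 = - \frac{5}{2} - \frac{\sqrt{7}}{7}, and B = -5 - A = - \frac{5}{2} + \frac{\sqrt{7}}{7}.
So b(n) = \left(- \frac{5}{2} - \frac{\sqrt{7}}{7}\right)\left(-1 + \sqrt{7}\right)^n + \left(- \frac{5}{2} + \frac{\sqrt{7}}{7}\right)\left(- \sqrt{7} - 1\right)^n.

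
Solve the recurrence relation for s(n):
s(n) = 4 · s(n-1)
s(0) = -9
Pure geometric recurrence with ratio 4.
By induction s(n) = s(0) · (4)^n = - 9 \cdot 4^{n}.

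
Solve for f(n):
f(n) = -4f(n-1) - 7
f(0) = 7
First-order linear non-homogeneous.
Homogeneous solution: f_h(n) = A·(-4)^n.
Try constant particular solution f_p = K: K = -4K - 7 ⇒ K = - \frac{7}{5}.
General: f(n) = A·(-4)^n - \frac{7}{5}.
Apply f(0) = 7: A - \frac{7}{5} = 7 ⇒ A = \frac{42}{5}.
So f(n) = \frac{42 \left(-4\right)^{n}}{5} - \frac{7}{5}.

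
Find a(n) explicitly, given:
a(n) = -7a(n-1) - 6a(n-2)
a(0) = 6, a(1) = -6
Characteristic equation: x² + 7x + 6 = 0, which factors as (x - (-1))(x - (-6)) = 0.
Roots r₁ = -1, r₂ = -6 (distinct).
General solution: a(n) = A·(-1)^n + B·(-6)^n.
From a(0) = 6: A + B = 6.
From a(1) = -6: -A - 6B = -6.
Solving: A = 6, B = 0.
So a(n) = 6 \left(-1\right)^{n}.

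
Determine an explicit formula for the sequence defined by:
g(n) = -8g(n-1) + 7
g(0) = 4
First-order linear non-homogeneous.
Homogeneous solution: g_h(n) = A·(-8)^n.
Try constant particular solution g_p = K: K = -8K + 7 ⇒ K = \frac{7}{9}.
General: g(n) = A·(-8)^n + \frac{7}{9}.
Apply g(0) = 4: A + \frac{7}{9} = 4 ⇒ A = \frac{29}{9}.
So g(n) = \frac{29 \left(-8\right)^{n}}{9} + \frac{7}{9}.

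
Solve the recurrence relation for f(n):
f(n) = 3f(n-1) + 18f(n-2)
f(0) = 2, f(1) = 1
Characteristic equation: x² - 3x - 18 = 0, which factors as (x - (-3))(x - (6)) = 0.
Roots r₁ = -3, r₂ = 6 (distinct).
General solution: f(n) = A·(-3)^n + B·(6)^n.
From f(0) = 2: A + B = 2.
From f(1) = 1: -3A + 6B = 1.
Solving: A = \frac{11}{9}, B = \frac{7}{9}.
So f(n) = \frac{11 \left(-3\right)^{n}}{9} + \frac{7 \cdot 6^{n}}{9}.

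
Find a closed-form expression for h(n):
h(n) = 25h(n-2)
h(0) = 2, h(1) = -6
Characteristic equation: x² - 25 = 0, which factors as (x - (-5))(x - (5)) = 0.
Roots r₁ = -5, r₂ = 5 (distinct).
General solution: h(n) = A·(-5)^n + B·(5)^n.
From h(0) = 2: A + B = 2.
From h(1) = -6: -5A + 5B = -6.
Solving: A = \frac{8}{5}, B = \frac{2}{5}.
So h(n) = \frac{8 \left(-5\right)^{n}}{5} + \frac{2 \cdot 5^{n}}{5}.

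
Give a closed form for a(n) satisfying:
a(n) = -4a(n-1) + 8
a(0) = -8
First-order linear non-homogeneous.
Homogeneous solution: a_h(n) = A·(-4)^n.
Try constant particular solution a_p = K: K = -4K + 8 ⇒ K = \frac{8}{5}.
General: a(n) = A·(-4)^n + \frac{8}{5}.
Apply a(0) = -8: A + \frac{8}{5} = -8 ⇒ A = - \frac{48}{5}.
So a(n) = \frac{8}{5} - \frac{48 \left(-4\right)^{n}}{5}.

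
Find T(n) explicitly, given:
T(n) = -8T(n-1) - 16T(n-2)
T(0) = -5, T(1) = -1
Characteristic equation: x² + 8x + 16 = 0, which is (x - (-4))².
Repeated root r = -4.
General solution: T(n) = (A + Bn)·(-4)^n.
From T(0) = -5: A = -5.
From T(1) = -1: (A + B)·(-4) = -1 ⇒ B = \frac{21}{4}.
So T(n) = \left(\frac{21 n}{4} - 5\right) \cdot (-4)^n.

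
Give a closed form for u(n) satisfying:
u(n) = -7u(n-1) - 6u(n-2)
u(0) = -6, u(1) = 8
Characteristic equation: x² + 7x + 6 = 0, which factors as (x - (-6))(x - (-1)) = 0.
Roots r₁ = -6, r₂ = -1 (distinct).
General solution: u(n) = A·(-6)^n + B·(-1)^n.
From u(0) = -6: A + B = -6.
From u(1) = 8: -6A - B = 8.
Solving: A = - \frac{2}{5}, B = - \frac{28}{5}.
So u(n) = - \frac{28 \left(-1\right)^{n}}{5} - \frac{2 \left(-6\right)^{n}}{5}.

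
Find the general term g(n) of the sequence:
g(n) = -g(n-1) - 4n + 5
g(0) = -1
First-order linear with linear forcing.
Homogeneous solution: g_h(n) = A·(-1)^n.
Try particular g_p(n) = pn + q. Substituting:
  pn + q = -(p(n-1) + q) - 4n + 5.
Matching the n-coefficient: p = -p - 4 ⇒ p = -2.
Matching constants: q = p - q + 5 ⇒ q = \frac{3}{2}.
General: g(n) = A·(-1)^n - 2 n + \frac{3}{2}.
Apply g(0) = -1: A + \frac{3}{2} = -1 ⇒ A = - \frac{5}{2}.
So g(n) = - \frac{5 \left(-1\right)^{n}}{2} - 2 n + \frac{3}{2}.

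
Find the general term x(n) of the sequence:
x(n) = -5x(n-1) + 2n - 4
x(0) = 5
First-order linear with linear forcing.
Homogeneous solution: x_h(n) = A·(-5)^n.
Try particular x_p(n) = pn + q. Substituting:
  pn + q = -5(p(n-1) + q) + 2n - 4.
Matching the n-coefficient: p = -5p + 2 ⇒ p = \frac{1}{3}.
Matching constants: q = 5p - 5q - 4 ⇒ q = - \frac{7}{18}.
General: x(n) = A·(-5)^n + \frac{n}{3} - \frac{7}{18}.
Apply x(0) = 5: A - \frac{7}{18} = 5 ⇒ A = \frac{97}{18}.
So x(n) = \frac{97 \left(-5\right)^{n}}{18} + \frac{n}{3} - \frac{7}{18}.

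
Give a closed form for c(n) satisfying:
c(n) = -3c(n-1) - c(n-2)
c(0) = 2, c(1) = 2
Characteristic equation: x² + 3x + 1 = 0.
Discriminant Δ = (-3)² + 4·(-1) = 5.
Roots r₁,₂ = (-3 ± √5)/2, so r₁ = - \frac{3}{2} + \frac{\sqrt{5}}{2}, r₂ = - \frac{3}{2} - \frac{\sqrt{5}}{2}.
General solution: c(n) = A·r₁^n + B·r₂^n.
From the initial conditions, A + B = 2 and r₁A + r₂B = 2.
Since r₁ - r₂ = √5: A = (2 - (2)r₂)/√5 = 1 + \sqrt{5}, and B = 2 - A = 1 - \sqrt{5}.
So c(n) = \left(1 + \sqrt{5}\right)\left(- \frac{3}{2} + \frac{\sqrt{5}}{2}\right)^n + \left(1 - \sqrt{5}\right)\left(- \frac{3}{2} - \frac{\sqrt{5}}{2}\right)^n.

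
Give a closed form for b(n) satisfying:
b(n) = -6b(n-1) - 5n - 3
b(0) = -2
First-order linear with linear forcing.
Homogeneous solution: b_h(n) = A·(-6)^n.
Try particular b_p(n) = pn + q. Substituting:
  pn + q = -6(p(n-1) + q) - 5n - 3.
Matching the n-coefficient: p = -6p - 5 ⇒ p = - \frac{5}{7}.
Matching constants: q = 6p - 6q - 3 ⇒ q = - \frac{51}{49}.
General: b(n) = A·(-6)^n - \frac{5 n}{7} - \frac{51}{49}.
Apply b(0) = -2: A - \frac{51}{49} = -2 ⇒ A = - \frac{47}{49}.
So b(n) = - \frac{47 \left(-6\right)^{n}}{49} - \frac{5 n}{7} - \frac{51}{49}.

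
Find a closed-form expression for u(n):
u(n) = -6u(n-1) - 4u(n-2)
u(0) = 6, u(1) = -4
Characteristic equation: x² + 6x + 4 = 0.
Discriminant Δ = (-6)² + 4·(-4) = 20.
Roots r₁,₂ = (-6 ± √20)/2, so r₁ = -3 + \sqrt{5}, r₂ = -3 - \sqrt{5}.
General solution: u(n) = A·r₁^n + B·r₂^n.
From the initial conditions, A + B = 6 and r₁A + r₂B = -4.
Since r₁ - r₂ = √20: A = (-4 - (6)r₂)/√20 = 3 + \frac{7 \sqrt{5}}{5}, and B = 6 - A = 3 - \frac{7 \sqrt{5}}{5}.
So u(n) = \left(3 + \frac{7 \sqrt{5}}{5}\right)\left(-3 + \sqrt{5}\right)^n + \left(3 - \frac{7 \sqrt{5}}{5}\right)\left(-3 - \sqrt{5}\right)^n.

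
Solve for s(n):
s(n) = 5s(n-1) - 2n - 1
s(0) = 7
First-order linear with linear forcing.
Homogeneous solution: s_h(n) = A·(5)^n.
Try particular s_p(n) = pn + q. Substituting:
  pn + q = 5(p(n-1) + q) - 2n - 1.
Matching the n-coefficient: p = 5p - 2 ⇒ p = \frac{1}{2}.
Matching constants: q = -5p + 5q - 1 ⇒ q = \frac{7}{8}.
General: s(n) = A·(5)^n + \frac{n}{2} + \frac{7}{8}.
Apply s(0) = 7: A + \frac{7}{8} = 7 ⇒ A = \frac{49}{8}.
So s(n) = \frac{49 \cdot 5^{n}}{8} + \frac{n}{2} + \frac{7}{8}.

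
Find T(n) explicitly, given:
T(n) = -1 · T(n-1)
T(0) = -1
Pure geometric recurrence with ratio -1.
By induction T(n) = T(0) · (-1)^n = - \left(-1\right)^{n}.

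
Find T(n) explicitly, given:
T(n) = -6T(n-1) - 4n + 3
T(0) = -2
First-order linear with linear forcing.
Homogeneous solution: T_h(n) = A·(-6)^n.
Try particular T_p(n) = pn + q. Substituting:
  pn + q = -6(p(n-1) + q) - 4n + 3.
Matching the n-coefficient: p = -6p - 4 ⇒ p = - \frac{4}{7}.
Matching constants: q = 6p - 6q + 3 ⇒ q = - \frac{3}{49}.
General: T(n) = A·(-6)^n - \frac{4 n}{7} - \frac{3}{49}.
Apply T(0) = -2: A - \frac{3}{49} = -2 ⇒ A = - \frac{95}{49}.
So T(n) = - \frac{95 \left(-6\right)^{n}}{49} - \frac{4 n}{7} - \frac{3}{49}.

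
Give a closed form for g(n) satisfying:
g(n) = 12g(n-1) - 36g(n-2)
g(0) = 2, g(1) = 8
Characteristic equation: x² - 12x + 36 = 0, which is (x - (6))².
Repeated root r = 6.
General solution: g(n) = (A + Bn)·(6)^n.
From g(0) = 2: A = 2.
From g(1) = 8: (A + B)·(6) = 8 ⇒ B = - \frac{2}{3}.
So g(n) = \left(2 - \frac{2 n}{3}\right) \cdot (6)^n.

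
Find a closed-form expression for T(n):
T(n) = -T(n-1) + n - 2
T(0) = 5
First-order linear with linear forcing.
Homogeneous solution: T_h(n) = A·(-1)^n.
Try particular T_p(n) = pn + q. Substituting:
  pn + q = -(p(n-1) + q) + n - 2.
Matching the n-coefficient: p = -p + 1 ⇒ p = \frac{1}{2}.
Matching constants: q = p - q - 2 ⇒ q = - \frac{3}{4}.
General: T(n) = A·(-1)^n + \frac{n}{2} - \frac{3}{4}.
Apply T(0) = 5: A - \frac{3}{4} = 5 ⇒ A = \frac{23}{4}.
So T(n) = \frac{23 \left(-1\right)^{n}}{4} + \frac{n}{2} - \frac{3}{4}.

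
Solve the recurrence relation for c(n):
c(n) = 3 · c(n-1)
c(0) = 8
Pure geometric recurrence with ratio 3.
By induction c(n) = c(0) · (3)^n = 8 \cdot 3^{n}.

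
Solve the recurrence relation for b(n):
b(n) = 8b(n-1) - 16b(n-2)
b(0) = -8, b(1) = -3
Characteristic equation: x² - 8x + 16 = 0, which is (x - (4))².
Repeated root r = 4.
General solution: b(n) = (A + Bn)·(4)^n.
From b(0) = -8: A = -8.
From b(1) = -3: (A + B)·(4) = -3 ⇒ B = \frac{29}{4}.
So b(n) = \left(\frac{29 n}{4} - 8\right) \cdot (4)^n.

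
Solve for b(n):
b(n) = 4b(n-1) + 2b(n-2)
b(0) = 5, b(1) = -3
Characteristic equation: x² - 4x - 2 = 0.
Discriminant Δ = (4)² + 4·(2) = 24.
Roots r₁,₂ = (4 ± √24)/2, so r₁ = 2 + \sqrt{6}, r₂ = 2 - \sqrt{6}.
General solution: b(n) = A·r₁^n + B·r₂^n.
From the initial conditions, A + B = 5 and r₁A + r₂B = -3.
Since r₁ - r₂ = √24: A = (-3 - (5)r₂)/√24 = \frac{5}{2} - \frac{13 \sqrt{6}}{12}, and B = 5 - A = \frac{5}{2} + \frac{13 \sqrt{6}}{12}.
So b(n) = \left(\frac{5}{2} - \frac{13 \sqrt{6}}{12}\right)\left(2 + \sqrt{6}\right)^n + \left(\frac{5}{2} + \frac{13 \sqrt{6}}{12}\right)\left(2 - \sqrt{6}\right)^n.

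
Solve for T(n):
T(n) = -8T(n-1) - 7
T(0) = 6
First-order linear non-homogeneous.
Homogeneous solution: T_h(n) = A·(-8)^n.
Try constant particular solution T_p = K: K = -8K - 7 ⇒ K = - \frac{7}{9}.
General: T(n) = A·(-8)^n - \frac{7}{9}.
Apply T(0) = 6: A - \frac{7}{9} = 6 ⇒ A = \frac{61}{9}.
So T(n) = \frac{61 \left(-8\right)^{n}}{9} - \frac{7}{9}.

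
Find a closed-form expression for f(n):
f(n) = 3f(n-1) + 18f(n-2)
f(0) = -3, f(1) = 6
Characteristic equation: x² - 3x - 18 = 0, which factors as (x - (6))(x - (-3)) = 0.
Roots r₁ = 6, r₂ = -3 (distinct).
General solution: f(n) = A·(6)^n + B·(-3)^n.
From f(0) = -3: A + B = -3.
From f(1) = 6: 6A - 3B = 6.
Solving: A = - \frac{1}{3}, B = - \frac{8}{3}.
So f(n) = - \frac{8 \left(-3\right)^{n}}{3} - \frac{6^{n}}{3}.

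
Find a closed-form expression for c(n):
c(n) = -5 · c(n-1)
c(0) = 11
Pure geometric recurrence with ratio -5.
By induction c(n) = c(0) · (-5)^n = 11 \left(-5\right)^{n}.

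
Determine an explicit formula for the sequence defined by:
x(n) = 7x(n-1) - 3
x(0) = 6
First-order linear non-homogeneous.
Homogeneous solution: x_h(n) = A·(7)^n.
Try constant particular solution x_p = K: K = 7K - 3 ⇒ K = \frac{1}{2}.
General: x(n) = A·(7)^n + \frac{1}{2}.
Apply x(0) = 6: A + \frac{1}{2} = 6 ⇒ A = \frac{11}{2}.
So x(n) = \frac{11 \cdot 7^{n}}{2} + \frac{1}{2}.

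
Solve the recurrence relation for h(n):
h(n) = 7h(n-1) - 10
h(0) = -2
First-order linear non-homogeneous.
Homogeneous solution: h_h(n) = A·(7)^n.
Try constant particular solution h_p = K: K = 7K - 10 ⇒ K = \frac{5}{3}.
General: h(n) = A·(7)^n + \frac{5}{3}.
Apply h(0) = -2: A + \frac{5}{3} = -2 ⇒ A = - \frac{11}{3}.
So h(n) = \frac{5}{3} - \frac{11 \cdot 7^{n}}{3}.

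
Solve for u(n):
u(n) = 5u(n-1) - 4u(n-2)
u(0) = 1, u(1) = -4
Characteristic equation: x² - 5x + 4 = 0, which factors as (x - (4))(x - (1)) = 0.
Roots r₁ = 4, r₂ = 1 (distinct).
General solution: u(n) = A·(4)^n + B·(1)^n.
From u(0) = 1: A + B = 1.
From u(1) = -4: 4A + B = -4.
Solving: A = - \frac{5}{3}, B = \frac{8}{3}.
So u(n) = \frac{8}{3} - \frac{5 \cdot 4^{n}}{3}.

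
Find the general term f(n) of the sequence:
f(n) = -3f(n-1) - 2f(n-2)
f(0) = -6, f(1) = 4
Characteristic equation: x² + 3x + 2 = 0, which factors as (x - (-2))(x - (-1)) = 0.
Roots r₁ = -2, r₂ = -1 (distinct).
General solution: f(n) = A·(-2)^n + B·(-1)^n.
From f(0) = -6: A + B = -6.
From f(1) = 4: -2A - B = 4.
Solving: A = 2, B = -8.
So f(n) = - 8 \left(-1\right)^{n} + 2 \left(-2\right)^{n}.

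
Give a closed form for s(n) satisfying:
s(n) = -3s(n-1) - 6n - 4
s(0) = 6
First-order linear with linear forcing.
Homogeneous solution: s_h(n) = A·(-3)^n.
Try particular s_p(n) = pn + q. Substituting:
  pn + q = -3(p(n-1) + q) - 6n - 4.
Matching the n-coefficient: p = -3p - 6 ⇒ p = - \frac{3}{2}.
Matching constants: q = 3p - 3q - 4 ⇒ q = - \frac{17}{8}.
General: s(n) = A·(-3)^n - \frac{3 n}{2} - \frac{17}{8}.
Apply s(0) = 6: A - \frac{17}{8} = 6 ⇒ A = \frac{65}{8}.
So s(n) = \frac{65 \left(-3\right)^{n}}{8} - \frac{3 n}{2} - \frac{17}{8}.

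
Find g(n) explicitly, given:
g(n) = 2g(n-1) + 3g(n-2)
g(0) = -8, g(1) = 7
Characteristic equation: x² - 2x - 3 = 0, which factors as (x - (-1))(x - (3)) = 0.
Roots r₁ = -1, r₂ = 3 (distinct).
General solution: g(n) = A·(-1)^n + B·(3)^n.
From g(0) = -8: A + B = -8.
From g(1) = 7: -A + 3B = 7.
Solving: A = - \frac{31}{4}, B = - \frac{1}{4}.
So g(n) = - \frac{31 \left(-1\right)^{n}}{4} - \frac{3^{n}}{4}.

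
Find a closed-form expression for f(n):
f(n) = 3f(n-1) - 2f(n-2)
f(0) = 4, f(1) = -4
Characteristic equation: x² - 3x + 2 = 0, which factors as (x - (1))(x - (2)) = 0.
Roots r₁ = 1, r₂ = 2 (distinct).
General solution: f(n) = A·(1)^n + B·(2)^n.
From f(0) = 4: A + B = 4.
From f(1) = -4: A + 2B = -4.
Solving: A = 12, B = -8.
So f(n) = 12 - 8 \cdot 2^{n}.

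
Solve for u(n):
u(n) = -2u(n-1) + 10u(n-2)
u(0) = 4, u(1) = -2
Characteristic equation: x² + 2x - 10 = 0.
Discriminant Δ = (-2)² + 4·(10) = 44.
Roots r₁,₂ = (-2 ± √44)/2, so r₁ = -1 + \sqrt{11}, r₂ = - \sqrt{11} - 1.
General solution: u(n) = A·r₁^n + B·r₂^n.
From the initial conditions, A + B = 4 and r₁A + r₂B = -2.
Since r₁ - r₂ = √44: A = (-2 - (4)r₂)/√44 = \frac{\sqrt{11}}{11} + 2, and B = 4 - A = 2 - \frac{\sqrt{11}}{11}.
So u(n) = \left(\frac{\sqrt{11}}{11} + 2\right)\left(-1 + \sqrt{11}\right)^n + \left(2 - \frac{\sqrt{11}}{11}\right)\left(- \sqrt{11} - 1\right)^n.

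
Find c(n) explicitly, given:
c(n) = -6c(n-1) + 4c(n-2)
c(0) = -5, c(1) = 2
Characteristic equation: x² + 6x - 4 = 0.
Discriminant Δ = (-6)² + 4·(4) = 52.
Roots r₁,₂ = (-6 ± √52)/2, so r₁ = -3 + \sqrt{13}, r₂ = - \sqrt{13} - 3.
General solution: c(n) = A·r₁^n + B·r₂^n.
From the initial conditions, A + B = -5 and r₁A + r₂B = 2.
Since r₁ - r₂ = √52: A = (2 - (-5)r₂)/√52 = - \frac{5}{2} - \frac{\sqrt{13}}{2}, and B = -5 - A = - \frac{5}{2} + \frac{\sqrt{13}}{2}.
So c(n) = \left(- \frac{5}{2} - \frac{\sqrt{13}}{2}\right)\left(-3 + \sqrt{13}\right)^n + \left(- \frac{5}{2} + \frac{\sqrt{13}}{2}\right)\left(- \sqrt{13} - 3\right)^n.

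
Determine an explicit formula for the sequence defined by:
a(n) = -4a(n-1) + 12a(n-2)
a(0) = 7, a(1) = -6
Characteristic equation: x² + 4x - 12 = 0, which factors as (x - (-6))(x - (2)) = 0.
Roots r₁ = -6, r₂ = 2 (distinct).
General solution: a(n) = A·(-6)^n + B·(2)^n.
From a(0) = 7: A + B = 7.
From a(1) = -6: -6A + 2B = -6.
Solving: A = \frac{5}{2}, B = \frac{9}{2}.
So a(n) = \frac{5 \left(-6\right)^{n}}{2} + \frac{9 \cdot 2^{n}}{2}.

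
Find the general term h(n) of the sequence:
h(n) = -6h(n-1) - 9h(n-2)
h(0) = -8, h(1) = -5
Characteristic equation: x² + 6x + 9 = 0, which is (x - (-3))².
Repeated root r = -3.
General solution: h(n) = (A + Bn)·(-3)^n.
From h(0) = -8: A = -8.
From h(1) = -5: (A + B)·(-3) = -5 ⇒ B = \frac{29}{3}.
So h(n) = \left(\frac{29 n}{3} - 8\right) \cdot (-3)^n.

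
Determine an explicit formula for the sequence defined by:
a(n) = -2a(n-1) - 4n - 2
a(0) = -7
First-order linear with linear forcing.
Homogeneous solution: a_h(n) = A·(-2)^n.
Try particular a_p(n) = pn + q. Substituting:
  pn + q = -2(p(n-1) + q) - 4n - 2.
Matching the n-coefficient: p = -2p - 4 ⇒ p = - \frac{4}{3}.
Matching constants: q = 2p - 2q - 2 ⇒ q = - \frac{14}{9}.
General: a(n) = A·(-2)^n - \frac{4 n}{3} - \frac{14}{9}.
Apply a(0) = -7: A - \frac{14}{9} = -7 ⇒ A = - \frac{49}{9}.
So a(n) = - \frac{49 \left(-2\right)^{n}}{9} - \frac{4 n}{3} - \frac{14}{9}.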